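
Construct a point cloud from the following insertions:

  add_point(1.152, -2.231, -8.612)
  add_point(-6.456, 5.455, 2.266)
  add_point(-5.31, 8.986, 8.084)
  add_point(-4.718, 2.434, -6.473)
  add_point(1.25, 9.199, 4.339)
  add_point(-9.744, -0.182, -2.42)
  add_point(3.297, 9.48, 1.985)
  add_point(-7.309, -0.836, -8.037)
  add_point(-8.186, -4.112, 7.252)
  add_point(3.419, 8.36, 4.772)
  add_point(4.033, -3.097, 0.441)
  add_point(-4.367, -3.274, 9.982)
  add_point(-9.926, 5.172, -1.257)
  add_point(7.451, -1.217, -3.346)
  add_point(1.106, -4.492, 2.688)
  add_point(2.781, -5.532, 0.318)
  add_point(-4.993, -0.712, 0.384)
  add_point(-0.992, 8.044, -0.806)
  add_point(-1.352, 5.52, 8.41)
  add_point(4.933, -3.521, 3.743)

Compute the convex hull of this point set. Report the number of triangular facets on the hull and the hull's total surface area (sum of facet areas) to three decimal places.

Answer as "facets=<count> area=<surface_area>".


Extreme-point indices: [0, 2, 3, 4, 5, 6, 7, 8, 9, 11, 12, 13, 15, 17, 18, 19] — 16 of 20 on the boundary.

Area of each hull facet:
  f1: (p0, p6, p13) → 51.9473
  f2: (p7, p3, p12) → 17.4235
  f3: (p7, p3, p0) → 17.2874
  f4: (p15, p19, p11) → 25.2835
  f5: (p15, p7, p0) → 40.9744
  f6: (p15, p0, p13) → 29.4760
  f7: (p15, p19, p13) → 16.2846
  f8: (p9, p6, p13) → 18.9813
  f9: (p9, p19, p13) → 46.5856
  f10: (p17, p0, p6) → 31.9589
  f11: (p17, p3, p0) → 33.3171
  f12: (p17, p3, p12) → 32.1665
  f13: (p17, p2, p12) → 43.8318
  f14: (p17, p2, p6) → 26.1043
  f15: (p5, p7, p12) → 16.0421
  f16: (p8, p15, p11) → 29.1573
  f17: (p8, p15, p7) → 85.8311
  f18: (p8, p5, p7) → 21.9269
  f19: (p8, p5, p12) → 28.4901
  f20: (p8, p2, p12) → 65.5405
  f21: (p8, p2, p11) → 29.6559
  f22: (p18, p19, p11) → 49.7031
  f23: (p18, p9, p19) → 38.2388
  f24: (p18, p2, p11) → 22.9496
  f25: (p18, p9, p2) → 17.0486
  f26: (p4, p2, p6) → 3.9609
  f27: (p4, p9, p6) → 3.3450
  f28: (p4, p9, p2) → 6.4243
Σ area = 849.936

Check V−E+F: 16 − 42 + 28 = 2.

facets=28 area=849.936


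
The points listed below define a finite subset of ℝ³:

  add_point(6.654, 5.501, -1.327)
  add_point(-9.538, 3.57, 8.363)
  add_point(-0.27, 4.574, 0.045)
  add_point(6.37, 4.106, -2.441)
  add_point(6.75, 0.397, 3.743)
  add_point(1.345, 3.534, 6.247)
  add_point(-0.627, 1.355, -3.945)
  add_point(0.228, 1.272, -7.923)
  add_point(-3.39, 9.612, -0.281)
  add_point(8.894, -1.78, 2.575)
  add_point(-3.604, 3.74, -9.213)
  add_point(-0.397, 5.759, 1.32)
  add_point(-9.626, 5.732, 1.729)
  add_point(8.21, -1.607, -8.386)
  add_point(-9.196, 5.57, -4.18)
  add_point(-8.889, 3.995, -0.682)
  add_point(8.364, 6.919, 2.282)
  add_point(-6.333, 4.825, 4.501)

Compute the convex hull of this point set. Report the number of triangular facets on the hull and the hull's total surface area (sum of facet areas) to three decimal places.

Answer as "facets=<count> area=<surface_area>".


Extreme-point indices: [0, 1, 4, 5, 7, 8, 9, 10, 12, 13, 14, 15, 16] — 13 of 18 on the boundary.

Triangle areas on the boundary:
  f1: (p1, p8, p12) → 24.3666
  f2: (p0, p10, p8) → 56.1396
  f3: (p14, p1, p12) → 7.1420
  f4: (p14, p8, p12) → 21.4635
  f5: (p14, p10, p8) → 31.1532
  f6: (p13, p1, p9) → 107.2267
  f7: (p13, p0, p10) → 60.8225
  f8: (p16, p1, p8) → 73.3196
  f9: (p16, p0, p8) → 22.7907
  f10: (p16, p13, p9) → 47.8218
  f11: (p16, p13, p0) → 13.8181
  f12: (p15, p13, p1) → 79.7294
  f13: (p15, p14, p10) → 13.4048
  f14: (p15, p14, p1) → 6.8847
  f15: (p5, p1, p9) → 31.6708
  f16: (p5, p16, p1) → 23.6114
  f17: (p7, p13, p10) → 7.8169
  f18: (p7, p15, p10) → 23.2581
  f19: (p7, p15, p13) → 28.6113
  f20: (p4, p16, p9) → 10.2993
  f21: (p4, p5, p9) → 2.7156
  f22: (p4, p5, p16) → 22.7900
Σ area = 716.856

Euler characteristic 13−33+22 = 2 ✓

facets=22 area=716.856


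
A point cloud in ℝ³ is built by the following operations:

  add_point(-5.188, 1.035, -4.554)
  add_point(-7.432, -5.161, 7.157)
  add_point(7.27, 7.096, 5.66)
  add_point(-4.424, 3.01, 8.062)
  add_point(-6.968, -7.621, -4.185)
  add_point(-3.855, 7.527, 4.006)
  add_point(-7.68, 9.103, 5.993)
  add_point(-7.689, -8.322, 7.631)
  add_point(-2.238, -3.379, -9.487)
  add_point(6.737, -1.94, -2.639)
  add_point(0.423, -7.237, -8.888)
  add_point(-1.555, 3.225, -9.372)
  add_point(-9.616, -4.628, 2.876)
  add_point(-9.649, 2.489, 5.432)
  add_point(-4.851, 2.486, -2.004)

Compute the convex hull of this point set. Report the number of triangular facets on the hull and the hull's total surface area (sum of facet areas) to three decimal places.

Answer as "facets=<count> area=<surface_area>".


facets=20 area=925.283

Points on the hull: [0, 2, 3, 4, 6, 7, 8, 9, 10, 11, 12, 13] (12 of 15).

Facet areas (half cross-product norm):
  f1: (p9, p7, p2) → 115.1496
  f2: (p3, p7, p2) → 61.6617
  f3: (p11, p9, p2) → 72.5312
  f4: (p4, p11, p8) → 22.8084
  f5: (p6, p3, p2) → 45.3124
  f6: (p6, p11, p2) → 120.8089
  f7: (p6, p7, p13) → 20.0515
  f8: (p6, p3, p7) → 31.3591
  f9: (p12, p7, p13) → 22.8256
  f10: (p12, p4, p13) → 23.5010
  f11: (p12, p4, p7) → 24.1233
  f12: (p0, p4, p13) → 48.7917
  f13: (p0, p4, p11) → 24.9190
  f14: (p0, p6, p13) → 38.0597
  f15: (p0, p6, p11) → 37.8858
  f16: (p10, p4, p8) → 19.2376
  f17: (p10, p11, p8) → 10.3409
  f18: (p10, p11, p9) → 51.3811
  f19: (p10, p9, p7) → 92.4882
  f20: (p10, p4, p7) → 42.0467
Σ area = 925.283

Check V−E+F: 12 − 30 + 20 = 2.


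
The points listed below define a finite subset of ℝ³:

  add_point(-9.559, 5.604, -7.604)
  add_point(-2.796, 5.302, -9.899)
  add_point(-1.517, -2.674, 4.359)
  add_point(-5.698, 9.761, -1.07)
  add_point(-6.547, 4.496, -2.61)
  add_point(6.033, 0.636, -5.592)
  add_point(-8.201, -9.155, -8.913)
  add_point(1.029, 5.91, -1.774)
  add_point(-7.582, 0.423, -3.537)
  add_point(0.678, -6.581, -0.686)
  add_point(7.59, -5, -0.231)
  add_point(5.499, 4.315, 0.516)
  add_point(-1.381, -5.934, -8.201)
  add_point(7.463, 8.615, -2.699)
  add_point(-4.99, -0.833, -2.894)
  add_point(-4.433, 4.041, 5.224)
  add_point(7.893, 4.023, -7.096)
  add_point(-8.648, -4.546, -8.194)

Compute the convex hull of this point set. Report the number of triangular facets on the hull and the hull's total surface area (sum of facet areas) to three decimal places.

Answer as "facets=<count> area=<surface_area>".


Hull vertices (14/18): indices [0, 1, 2, 3, 6, 8, 9, 10, 11, 12, 13, 15, 16, 17].

Triangle areas on the boundary:
  f1: (p1, p6, p0) → 52.5237
  f2: (p8, p15, p0) → 32.3409
  f3: (p8, p15, p6) → 35.5929
  f4: (p12, p10, p16) → 64.6865
  f5: (p12, p10, p6) → 29.2987
  f6: (p12, p1, p16) → 61.3473
  f7: (p12, p1, p6) → 41.4867
  f8: (p2, p15, p6) → 57.0562
  f9: (p3, p15, p0) → 35.5034
  f10: (p3, p1, p0) → 30.5324
  f11: (p17, p6, p0) → 2.3038
  f12: (p17, p8, p0) → 23.5850
  f13: (p17, p8, p6) → 9.7354
  f14: (p9, p10, p6) → 27.1324
  f15: (p9, p2, p6) → 38.5513
  f16: (p9, p2, p10) → 23.7372
  f17: (p11, p2, p15) → 37.4036
  f18: (p11, p2, p10) → 44.9589
  f19: (p13, p1, p16) → 35.4306
  f20: (p13, p3, p1) → 62.2467
  f21: (p13, p10, p16) → 35.7057
  f22: (p13, p11, p10) → 21.6317
  f23: (p13, p3, p15) → 56.8587
  f24: (p13, p11, p15) → 25.8254
Σ area = 885.475

Euler: V−E+F = 14−36+24 = 2.

facets=24 area=885.475


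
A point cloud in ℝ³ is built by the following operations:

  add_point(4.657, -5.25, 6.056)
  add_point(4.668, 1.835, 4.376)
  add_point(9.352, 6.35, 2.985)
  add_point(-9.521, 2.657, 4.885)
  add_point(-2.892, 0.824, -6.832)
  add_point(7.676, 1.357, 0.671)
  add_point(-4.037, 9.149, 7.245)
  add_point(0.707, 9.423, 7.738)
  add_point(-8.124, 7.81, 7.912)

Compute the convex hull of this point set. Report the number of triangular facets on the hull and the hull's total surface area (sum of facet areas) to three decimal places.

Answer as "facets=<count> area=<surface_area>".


Extreme-point indices: [0, 2, 3, 4, 5, 6, 7, 8] — 8 of 9 on the boundary.

Area of each hull facet:
  f1: (p4, p0, p3) → 99.9005
  f2: (p7, p0, p2) → 65.8517
  f3: (p7, p4, p2) → 83.3296
  f4: (p5, p0, p2) → 22.6449
  f5: (p5, p4, p2) → 32.1887
  f6: (p5, p4, p0) → 58.5943
  f7: (p8, p4, p3) → 37.6898
  f8: (p8, p0, p3) → 49.1832
  f9: (p8, p7, p0) → 68.3931
  f10: (p6, p7, p4) → 39.1157
  f11: (p6, p8, p4) → 35.6458
  f12: (p6, p8, p7) → 3.7051
Σ area = 596.242

Euler: V−E+F = 8−18+12 = 2.

facets=12 area=596.242


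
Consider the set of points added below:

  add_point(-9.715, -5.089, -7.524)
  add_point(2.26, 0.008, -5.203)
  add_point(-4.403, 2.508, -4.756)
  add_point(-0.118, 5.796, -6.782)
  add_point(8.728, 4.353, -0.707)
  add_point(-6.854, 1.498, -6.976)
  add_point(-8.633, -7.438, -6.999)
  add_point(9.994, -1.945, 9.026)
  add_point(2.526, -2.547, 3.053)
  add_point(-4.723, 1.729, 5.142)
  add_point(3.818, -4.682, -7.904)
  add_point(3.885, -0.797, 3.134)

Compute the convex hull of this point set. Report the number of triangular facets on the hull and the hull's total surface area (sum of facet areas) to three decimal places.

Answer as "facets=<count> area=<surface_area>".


facets=12 area=727.675

Hull vertices (8/12): indices [0, 3, 4, 5, 6, 7, 9, 10].

Area of each hull facet:
  f1: (p10, p3, p0) → 72.0605
  f2: (p6, p10, p0) → 16.5506
  f3: (p6, p10, p7) → 111.2740
  f4: (p6, p9, p0) → 19.9925
  f5: (p6, p9, p7) → 117.7359
  f6: (p4, p10, p7) → 72.5428
  f7: (p4, p10, p3) → 56.9561
  f8: (p4, p9, p7) → 82.1757
  f9: (p4, p9, p3) → 70.1483
  f10: (p5, p3, p0) → 16.1222
  f11: (p5, p9, p0) → 43.7394
  f12: (p5, p9, p3) → 48.3772
Σ area = 727.675

Euler: V−E+F = 8−18+12 = 2.


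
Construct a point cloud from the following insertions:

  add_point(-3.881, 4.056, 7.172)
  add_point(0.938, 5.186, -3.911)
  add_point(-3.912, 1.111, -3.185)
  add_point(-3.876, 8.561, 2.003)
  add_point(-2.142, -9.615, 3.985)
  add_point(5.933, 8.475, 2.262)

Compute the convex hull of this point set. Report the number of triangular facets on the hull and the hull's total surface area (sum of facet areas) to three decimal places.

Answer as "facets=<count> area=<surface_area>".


Hull vertices (6/6): indices [0, 1, 2, 3, 4, 5].

Area of each hull facet:
  f1: (p0, p4, p2) → 66.7773
  f2: (p0, p4, p5) → 82.5132
  f3: (p3, p0, p2) → 30.9407
  f4: (p3, p0, p5) → 33.6310
  f5: (p1, p4, p2) → 36.2912
  f6: (p1, p4, p5) → 72.8958
  f7: (p1, p3, p2) → 25.6627
  f8: (p1, p3, p5) → 33.8455
Σ area = 382.557

Euler: V−E+F = 6−12+8 = 2.

facets=8 area=382.557


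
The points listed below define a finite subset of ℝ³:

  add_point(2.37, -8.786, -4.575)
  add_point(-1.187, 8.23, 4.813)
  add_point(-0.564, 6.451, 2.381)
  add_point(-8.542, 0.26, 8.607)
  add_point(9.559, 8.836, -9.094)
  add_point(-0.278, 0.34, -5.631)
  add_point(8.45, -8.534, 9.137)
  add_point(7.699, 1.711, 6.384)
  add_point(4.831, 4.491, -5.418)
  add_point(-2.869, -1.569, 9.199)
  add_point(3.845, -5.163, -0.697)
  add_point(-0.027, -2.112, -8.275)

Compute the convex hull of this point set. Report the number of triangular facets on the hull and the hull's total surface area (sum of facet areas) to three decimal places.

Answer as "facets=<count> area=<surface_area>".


Hull vertices (9/12): indices [0, 1, 3, 4, 5, 6, 7, 9, 11].

Triangle areas on the boundary:
  f1: (p1, p9, p3) → 32.0792
  f2: (p11, p0, p3) → 75.0748
  f3: (p11, p0, p4) → 51.8858
  f4: (p6, p0, p3) → 132.9499
  f5: (p6, p9, p3) → 10.2653
  f6: (p6, p0, p4) → 146.5618
  f7: (p5, p1, p3) → 74.9197
  f8: (p5, p11, p3) → 22.2434
  f9: (p5, p1, p4) → 87.5633
  f10: (p5, p11, p4) → 23.8716
  f11: (p7, p1, p9) → 53.6604
  f12: (p7, p6, p9) → 58.3696
  f13: (p7, p1, p4) → 91.4703
  f14: (p7, p6, p4) → 71.0371
Σ area = 931.952

Check V−E+F: 9 − 21 + 14 = 2.

facets=14 area=931.952


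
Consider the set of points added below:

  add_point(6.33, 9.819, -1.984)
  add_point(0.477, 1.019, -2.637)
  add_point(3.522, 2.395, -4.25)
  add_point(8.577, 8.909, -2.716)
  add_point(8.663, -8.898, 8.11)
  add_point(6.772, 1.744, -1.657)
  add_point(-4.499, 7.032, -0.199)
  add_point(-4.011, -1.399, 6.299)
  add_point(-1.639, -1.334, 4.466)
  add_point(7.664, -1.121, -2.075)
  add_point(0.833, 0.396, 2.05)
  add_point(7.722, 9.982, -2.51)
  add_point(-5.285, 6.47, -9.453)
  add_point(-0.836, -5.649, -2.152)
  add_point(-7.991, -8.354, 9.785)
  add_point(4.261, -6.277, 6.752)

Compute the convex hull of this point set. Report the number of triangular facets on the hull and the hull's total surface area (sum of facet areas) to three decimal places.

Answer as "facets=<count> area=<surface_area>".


Hull vertices (10/16): indices [0, 3, 4, 6, 7, 9, 11, 12, 13, 14].

Area of each hull facet:
  f1: (p6, p12, p14) → 76.8401
  f2: (p7, p4, p14) → 64.7048
  f3: (p7, p6, p14) → 24.3656
  f4: (p13, p4, p14) → 96.7165
  f5: (p13, p12, p14) → 95.4626
  f6: (p0, p11, p4) → 15.8069
  f7: (p0, p7, p4) → 127.7977
  f8: (p0, p7, p6) → 58.4593
  f9: (p0, p12, p11) → 8.5000
  f10: (p0, p6, p12) → 52.5800
  f11: (p9, p13, p4) → 60.5232
  f12: (p9, p13, p12) → 70.9434
  f13: (p3, p12, p11) → 10.0883
  f14: (p3, p9, p12) → 77.0106
  f15: (p3, p11, p4) → 11.7113
  f16: (p3, p9, p4) → 49.5833
Σ area = 901.094

Check V−E+F: 10 − 24 + 16 = 2.

facets=16 area=901.094


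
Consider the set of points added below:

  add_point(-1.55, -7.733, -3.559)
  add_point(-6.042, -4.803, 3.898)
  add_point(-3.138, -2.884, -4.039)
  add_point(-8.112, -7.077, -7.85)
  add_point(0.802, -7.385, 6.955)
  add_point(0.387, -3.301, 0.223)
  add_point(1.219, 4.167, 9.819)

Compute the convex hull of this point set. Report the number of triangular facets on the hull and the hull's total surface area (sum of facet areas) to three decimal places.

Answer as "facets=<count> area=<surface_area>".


Extreme-point indices: [0, 1, 2, 3, 4, 5, 6] — 7 of 7 on the boundary.

Triangle areas on the boundary:
  f1: (p1, p6, p3) → 58.7118
  f2: (p2, p6, p3) → 31.6065
  f3: (p2, p0, p3) → 18.5783
  f4: (p4, p0, p3) → 29.8090
  f5: (p4, p1, p3) → 42.7623
  f6: (p4, p1, p6) → 46.3199
  f7: (p5, p2, p6) → 26.9817
  f8: (p5, p2, p0) → 13.3660
  f9: (p5, p4, p6) → 44.8574
  f10: (p5, p4, p0) → 23.8594
Σ area = 336.852

Check V−E+F: 7 − 15 + 10 = 2.

facets=10 area=336.852


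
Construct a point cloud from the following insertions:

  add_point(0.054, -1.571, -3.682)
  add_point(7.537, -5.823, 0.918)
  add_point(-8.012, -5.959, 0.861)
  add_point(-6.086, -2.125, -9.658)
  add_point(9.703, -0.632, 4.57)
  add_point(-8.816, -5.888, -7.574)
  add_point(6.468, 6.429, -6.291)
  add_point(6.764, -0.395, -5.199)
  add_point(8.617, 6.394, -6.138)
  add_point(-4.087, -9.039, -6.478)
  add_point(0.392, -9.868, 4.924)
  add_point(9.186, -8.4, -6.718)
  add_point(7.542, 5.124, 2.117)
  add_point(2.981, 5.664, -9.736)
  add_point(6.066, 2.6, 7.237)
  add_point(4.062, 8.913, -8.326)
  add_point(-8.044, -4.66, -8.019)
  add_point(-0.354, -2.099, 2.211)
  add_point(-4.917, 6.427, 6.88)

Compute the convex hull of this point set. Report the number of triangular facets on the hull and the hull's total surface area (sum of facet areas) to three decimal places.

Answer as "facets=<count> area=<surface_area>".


Hull vertices (15/19): indices [1, 2, 3, 4, 5, 8, 9, 10, 11, 12, 13, 14, 15, 16, 18].

Per-facet area ½‖(b−a)×(c−a)‖:
  f1: (p10, p14, p4) → 36.3129
  f2: (p18, p10, p14) → 80.4572
  f3: (p12, p14, p4) → 15.4287
  f4: (p12, p18, p15) → 78.0053
  f5: (p12, p18, p14) → 34.2223
  f6: (p3, p18, p15) → 124.8985
  f7: (p8, p11, p4) → 81.5377
  f8: (p8, p12, p4) → 24.8518
  f9: (p8, p12, p15) → 22.3214
  f10: (p9, p10, p11) → 76.6035
  f11: (p9, p3, p5) → 14.7296
  f12: (p9, p3, p11) → 51.1862
  f13: (p1, p11, p4) → 20.1414
  f14: (p1, p10, p4) → 28.6205
  f15: (p1, p10, p11) → 34.0111
  f16: (p2, p18, p5) → 53.7601
  f17: (p2, p18, p10) → 71.4126
  f18: (p2, p9, p5) → 23.6048
  f19: (p2, p9, p10) → 44.2557
  f20: (p13, p3, p15) → 13.5507
  f21: (p13, p3, p11) → 89.7227
  f22: (p13, p8, p15) → 10.4539
  f23: (p13, p8, p11) → 49.5938
  f24: (p16, p18, p5) → 13.4920
  f25: (p16, p3, p5) → 0.5334
  f26: (p16, p3, p18) → 33.5246
Σ area = 1127.232

Euler: V−E+F = 15−39+26 = 2.

facets=26 area=1127.232


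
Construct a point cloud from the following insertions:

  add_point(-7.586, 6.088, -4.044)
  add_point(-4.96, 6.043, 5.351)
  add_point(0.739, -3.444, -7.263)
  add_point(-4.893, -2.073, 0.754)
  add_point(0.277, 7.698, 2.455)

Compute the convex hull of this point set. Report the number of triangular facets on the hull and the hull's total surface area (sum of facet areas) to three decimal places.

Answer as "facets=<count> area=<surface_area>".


Points on the hull: [0, 1, 2, 3, 4] (5 of 5).

Area of each hull facet:
  f1: (p4, p2, p0) → 65.8321
  f2: (p1, p4, p0) → 29.5199
  f3: (p3, p2, p0) → 48.3080
  f4: (p3, p1, p0) → 40.1903
  f5: (p3, p4, p2) → 55.3147
  f6: (p3, p1, p4) → 28.9578
Σ area = 268.123

Euler: V−E+F = 5−9+6 = 2.

facets=6 area=268.123


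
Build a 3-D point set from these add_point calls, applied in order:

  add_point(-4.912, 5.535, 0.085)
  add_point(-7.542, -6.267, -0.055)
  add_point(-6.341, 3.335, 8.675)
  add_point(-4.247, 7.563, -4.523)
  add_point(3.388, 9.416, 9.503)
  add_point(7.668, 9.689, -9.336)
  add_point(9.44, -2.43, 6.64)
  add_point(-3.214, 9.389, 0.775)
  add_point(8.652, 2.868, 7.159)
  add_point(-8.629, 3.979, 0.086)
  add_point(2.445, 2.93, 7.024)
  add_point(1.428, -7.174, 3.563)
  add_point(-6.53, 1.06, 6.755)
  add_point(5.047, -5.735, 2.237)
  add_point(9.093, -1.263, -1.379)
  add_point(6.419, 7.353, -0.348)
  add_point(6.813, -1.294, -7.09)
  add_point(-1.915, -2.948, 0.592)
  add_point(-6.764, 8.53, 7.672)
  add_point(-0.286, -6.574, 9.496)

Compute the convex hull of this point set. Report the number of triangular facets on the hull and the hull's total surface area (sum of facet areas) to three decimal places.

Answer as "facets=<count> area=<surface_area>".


Extreme-point indices: [1, 2, 3, 4, 5, 6, 7, 8, 9, 11, 12, 13, 14, 16, 18, 19] — 16 of 20 on the boundary.

Per-facet area ½‖(b−a)×(c−a)‖:
  f1: (p7, p4, p5) → 80.8828
  f2: (p8, p5, p6) → 45.9644
  f3: (p8, p4, p6) → 12.2346
  f4: (p8, p4, p5) → 77.7636
  f5: (p19, p4, p6) → 73.9629
  f6: (p3, p7, p5) → 36.8170
  f7: (p3, p1, p9) → 34.1987
  f8: (p3, p16, p5) → 69.7812
  f9: (p3, p16, p1) → 100.6107
  f10: (p14, p5, p6) → 39.5219
  f11: (p14, p16, p5) → 34.1645
  f12: (p18, p7, p4) → 38.5525
  f13: (p18, p3, p9) → 32.5804
  f14: (p18, p3, p7) → 15.7936
  f15: (p11, p16, p1) → 64.5950
  f16: (p11, p19, p1) → 30.0102
  f17: (p2, p19, p4) → 66.9551
  f18: (p2, p18, p4) → 27.4674
  f19: (p2, p1, p9) → 45.7467
  f20: (p2, p18, p9) → 22.7507
  f21: (p13, p14, p16) → 20.8706
  f22: (p13, p11, p16) → 17.5113
  f23: (p13, p14, p6) → 23.3248
  f24: (p13, p19, p6) → 31.7278
  f25: (p13, p11, p19) → 10.9226
  f26: (p12, p19, p1) → 49.0757
  f27: (p12, p2, p1) → 0.9086
  f28: (p12, p2, p19) → 14.2561
Σ area = 1118.951

Euler: V−E+F = 16−42+28 = 2.

facets=28 area=1118.951


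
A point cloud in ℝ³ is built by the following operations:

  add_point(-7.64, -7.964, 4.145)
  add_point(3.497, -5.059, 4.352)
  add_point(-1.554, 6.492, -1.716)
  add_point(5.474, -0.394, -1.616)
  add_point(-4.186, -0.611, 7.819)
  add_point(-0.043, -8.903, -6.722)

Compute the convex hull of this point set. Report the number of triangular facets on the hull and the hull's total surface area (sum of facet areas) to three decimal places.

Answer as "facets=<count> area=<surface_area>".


Points on the hull: [0, 1, 2, 3, 4, 5] (6 of 6).

Facet areas (half cross-product norm):
  f1: (p5, p2, p0) → 100.3164
  f2: (p5, p2, p3) → 55.0190
  f3: (p4, p2, p0) → 52.6730
  f4: (p4, p2, p3) → 57.8233
  f5: (p1, p4, p0) → 41.4226
  f6: (p1, p4, p3) → 36.5309
  f7: (p1, p5, p0) → 65.3313
  f8: (p1, p5, p3) → 43.2884
Σ area = 452.405

Euler characteristic 6−12+8 = 2 ✓

facets=8 area=452.405


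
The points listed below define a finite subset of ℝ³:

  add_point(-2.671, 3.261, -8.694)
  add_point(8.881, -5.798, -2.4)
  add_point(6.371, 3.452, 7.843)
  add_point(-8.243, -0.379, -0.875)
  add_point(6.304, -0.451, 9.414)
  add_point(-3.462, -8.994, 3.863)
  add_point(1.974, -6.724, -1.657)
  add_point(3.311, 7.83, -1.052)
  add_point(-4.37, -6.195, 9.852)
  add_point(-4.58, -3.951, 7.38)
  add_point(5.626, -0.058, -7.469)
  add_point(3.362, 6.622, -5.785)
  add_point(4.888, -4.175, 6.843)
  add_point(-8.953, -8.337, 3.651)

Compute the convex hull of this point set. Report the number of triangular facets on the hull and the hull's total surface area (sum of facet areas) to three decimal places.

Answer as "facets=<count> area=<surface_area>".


facets=24 area=841.612

Points on the hull: [0, 1, 2, 3, 4, 5, 6, 7, 8, 9, 10, 11, 12, 13] (14 of 14).

Per-facet area ½‖(b−a)×(c−a)‖:
  f1: (p6, p0, p13) → 80.0657
  f2: (p3, p0, p13) → 32.4941
  f3: (p3, p0, p7) → 54.8529
  f4: (p11, p0, p7) → 16.0708
  f5: (p8, p3, p13) → 36.5371
  f6: (p2, p4, p1) → 27.7960
  f7: (p2, p11, p1) → 86.2485
  f8: (p2, p11, p7) → 17.5021
  f9: (p2, p8, p4) → 22.5688
  f10: (p2, p3, p7) → 73.5256
  f11: (p10, p6, p1) → 28.3773
  f12: (p10, p6, p0) → 43.1487
  f13: (p10, p11, p1) → 23.7629
  f14: (p10, p11, p0) → 26.2937
  f15: (p5, p8, p13) → 18.2544
  f16: (p5, p6, p13) → 17.7268
  f17: (p5, p6, p1) → 17.9375
  f18: (p12, p4, p1) → 20.9470
  f19: (p12, p8, p4) → 22.6719
  f20: (p12, p5, p1) → 51.4464
  f21: (p12, p5, p8) → 31.5030
  f22: (p9, p8, p3) → 7.1305
  f23: (p9, p2, p3) → 63.6297
  f24: (p9, p2, p8) → 21.1204
Σ area = 841.612

Euler: V−E+F = 14−36+24 = 2.


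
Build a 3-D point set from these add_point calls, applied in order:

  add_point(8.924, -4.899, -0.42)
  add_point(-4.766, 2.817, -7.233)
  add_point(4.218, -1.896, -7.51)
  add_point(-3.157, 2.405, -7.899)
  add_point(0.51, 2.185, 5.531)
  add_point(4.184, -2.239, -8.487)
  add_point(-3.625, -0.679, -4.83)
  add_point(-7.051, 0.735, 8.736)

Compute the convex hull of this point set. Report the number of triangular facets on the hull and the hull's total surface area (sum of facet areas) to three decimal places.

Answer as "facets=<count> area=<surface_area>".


Extreme-point indices: [0, 1, 2, 3, 4, 5, 6, 7] — 8 of 8 on the boundary.

Triangle areas on the boundary:
  f1: (p4, p0, p7) → 37.5216
  f2: (p4, p1, p7) → 57.6407
  f3: (p6, p0, p7) → 97.9733
  f4: (p6, p5, p0) → 42.2185
  f5: (p6, p1, p7) → 28.5166
  f6: (p6, p5, p1) → 19.0446
  f7: (p3, p5, p1) → 3.2960
  f8: (p3, p4, p1) → 12.3698
  f9: (p2, p3, p5) → 4.4069
  f10: (p2, p3, p4) → 57.1324
  f11: (p2, p5, p0) → 3.5608
  f12: (p2, p4, p0) → 55.6476
Σ area = 419.329

Euler: V−E+F = 8−18+12 = 2.

facets=12 area=419.329


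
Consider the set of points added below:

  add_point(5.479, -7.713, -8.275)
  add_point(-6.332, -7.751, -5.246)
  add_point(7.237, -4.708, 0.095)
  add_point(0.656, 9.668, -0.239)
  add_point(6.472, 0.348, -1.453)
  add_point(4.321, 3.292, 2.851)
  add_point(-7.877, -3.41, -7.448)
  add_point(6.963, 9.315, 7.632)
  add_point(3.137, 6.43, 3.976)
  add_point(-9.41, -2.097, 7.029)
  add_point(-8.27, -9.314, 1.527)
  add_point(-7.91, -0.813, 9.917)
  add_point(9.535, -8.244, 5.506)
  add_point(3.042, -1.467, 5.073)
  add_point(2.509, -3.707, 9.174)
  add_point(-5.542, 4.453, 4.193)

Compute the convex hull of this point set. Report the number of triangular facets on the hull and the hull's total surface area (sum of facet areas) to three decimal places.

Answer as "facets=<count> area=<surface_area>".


facets=20 area=1109.416

Extreme-point indices: [0, 1, 3, 4, 6, 7, 9, 10, 11, 12, 14, 15] — 12 of 16 on the boundary.

Facet areas (half cross-product norm):
  f1: (p10, p0, p12) → 115.1323
  f2: (p14, p7, p12) → 62.2615
  f3: (p14, p10, p12) → 64.6040
  f4: (p15, p7, p3) → 46.5779
  f5: (p4, p0, p3) → 43.9223
  f6: (p4, p7, p3) → 53.6604
  f7: (p4, p0, p12) → 60.1207
  f8: (p4, p7, p12) → 73.0218
  f9: (p6, p0, p3) → 118.0805
  f10: (p6, p15, p3) → 65.7148
  f11: (p6, p10, p9) → 49.0292
  f12: (p6, p15, p9) → 56.1426
  f13: (p11, p15, p9) → 13.8779
  f14: (p11, p15, p7) → 53.4292
  f15: (p11, p14, p7) → 74.8908
  f16: (p11, p10, p9) → 10.8876
  f17: (p11, p14, p10) → 63.3278
  f18: (p1, p10, p0) → 38.2516
  f19: (p1, p6, p0) → 30.6073
  f20: (p1, p6, p10) → 15.8759
Σ area = 1109.416

Check V−E+F: 12 − 30 + 20 = 2.


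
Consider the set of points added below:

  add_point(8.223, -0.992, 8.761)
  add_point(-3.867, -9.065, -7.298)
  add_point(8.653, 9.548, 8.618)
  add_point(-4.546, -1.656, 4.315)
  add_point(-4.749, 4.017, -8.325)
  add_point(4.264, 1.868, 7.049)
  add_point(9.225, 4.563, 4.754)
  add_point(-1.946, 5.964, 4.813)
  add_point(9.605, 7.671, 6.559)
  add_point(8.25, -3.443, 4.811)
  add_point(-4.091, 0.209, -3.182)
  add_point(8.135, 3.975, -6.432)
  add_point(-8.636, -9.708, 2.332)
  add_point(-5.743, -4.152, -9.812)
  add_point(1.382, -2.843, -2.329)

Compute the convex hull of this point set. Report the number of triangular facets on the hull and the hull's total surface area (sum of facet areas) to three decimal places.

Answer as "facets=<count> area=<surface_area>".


Hull vertices (12/15): indices [0, 1, 2, 3, 4, 6, 7, 8, 9, 11, 12, 13].

Triangle areas on the boundary:
  f1: (p1, p13, p12) → 29.9932
  f2: (p1, p11, p13) → 47.8203
  f3: (p6, p11, p8) → 16.9649
  f4: (p3, p0, p12) → 53.0566
  f5: (p3, p7, p12) → 7.7074
  f6: (p2, p0, p8) → 12.2555
  f7: (p2, p11, p8) → 11.8085
  f8: (p2, p3, p0) → 71.1604
  f9: (p2, p3, p7) → 38.2955
  f10: (p4, p13, p12) → 55.1022
  f11: (p4, p7, p12) → 109.4698
  f12: (p4, p11, p13) → 53.9115
  f13: (p4, p2, p11) → 103.0816
  f14: (p4, p2, p7) → 67.4915
  f15: (p9, p0, p12) → 40.4145
  f16: (p9, p1, p12) → 93.0376
  f17: (p9, p1, p11) → 111.5754
  f18: (p9, p6, p11) → 45.3125
  f19: (p9, p0, p8) → 20.0729
  f20: (p9, p6, p8) → 7.3680
Σ area = 995.900

Euler: V−E+F = 12−30+20 = 2.

facets=20 area=995.900


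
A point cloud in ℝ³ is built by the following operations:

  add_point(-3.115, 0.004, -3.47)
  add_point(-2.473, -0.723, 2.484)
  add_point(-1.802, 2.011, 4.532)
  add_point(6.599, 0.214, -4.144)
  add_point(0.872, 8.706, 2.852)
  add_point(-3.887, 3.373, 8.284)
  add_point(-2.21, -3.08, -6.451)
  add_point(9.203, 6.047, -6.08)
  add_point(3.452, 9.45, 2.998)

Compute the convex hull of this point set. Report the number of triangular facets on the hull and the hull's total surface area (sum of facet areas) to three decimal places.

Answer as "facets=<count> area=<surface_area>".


8 of the 9 inputs are extreme points: [0, 1, 3, 4, 5, 6, 7, 8].

Triangle areas on the boundary:
  f1: (p3, p6, p7) → 26.2560
  f2: (p3, p8, p5) → 65.8374
  f3: (p3, p8, p7) → 37.0802
  f4: (p4, p8, p5) → 9.2738
  f5: (p4, p8, p7) → 14.1268
  f6: (p1, p6, p5) → 12.7881
  f7: (p1, p3, p5) → 33.2146
  f8: (p1, p3, p6) → 42.8207
  f9: (p0, p6, p5) → 13.7542
  f10: (p0, p4, p5) → 49.0967
  f11: (p0, p6, p7) → 30.6118
  f12: (p0, p4, p7) → 67.8407
Σ area = 402.701

Euler characteristic 8−18+12 = 2 ✓

facets=12 area=402.701


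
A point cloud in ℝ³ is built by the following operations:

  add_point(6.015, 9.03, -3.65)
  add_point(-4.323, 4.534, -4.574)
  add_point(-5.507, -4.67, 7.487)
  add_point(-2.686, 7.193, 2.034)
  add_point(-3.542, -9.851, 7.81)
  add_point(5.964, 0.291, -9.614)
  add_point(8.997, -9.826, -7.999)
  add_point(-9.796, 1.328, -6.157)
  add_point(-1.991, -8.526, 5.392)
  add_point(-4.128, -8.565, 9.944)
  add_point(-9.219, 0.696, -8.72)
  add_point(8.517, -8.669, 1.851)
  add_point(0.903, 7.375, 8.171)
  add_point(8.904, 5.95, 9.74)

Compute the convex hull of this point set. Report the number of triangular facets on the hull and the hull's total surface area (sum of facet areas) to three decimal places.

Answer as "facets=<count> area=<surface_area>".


Extreme-point indices: [0, 1, 2, 3, 4, 5, 6, 7, 9, 10, 11, 12, 13] — 13 of 14 on the boundary.

Triangle areas on the boundary:
  f1: (p5, p0, p6) → 40.6121
  f2: (p4, p9, p7) → 23.5293
  f3: (p3, p12, p0) → 37.4924
  f4: (p2, p9, p7) → 20.0916
  f5: (p2, p12, p9) → 27.3336
  f6: (p2, p3, p7) → 79.2243
  f7: (p2, p3, p12) → 46.3019
  f8: (p13, p0, p6) → 137.3838
  f9: (p13, p12, p0) → 52.7996
  f10: (p13, p12, p9) → 69.1709
  f11: (p10, p5, p6) → 77.5479
  f12: (p10, p4, p7) → 22.3111
  f13: (p10, p4, p6) → 182.6269
  f14: (p10, p5, p0) → 80.3858
  f15: (p1, p3, p7) → 19.3777
  f16: (p1, p3, p0) → 37.4508
  f17: (p1, p10, p7) → 8.7104
  f18: (p1, p10, p0) → 22.4145
  f19: (p11, p4, p9) → 14.6706
  f20: (p11, p13, p9) → 121.0137
  f21: (p11, p4, p6) → 59.1441
  f22: (p11, p13, p6) → 67.6448
Σ area = 1247.238

Euler: V−E+F = 13−33+22 = 2.

facets=22 area=1247.238


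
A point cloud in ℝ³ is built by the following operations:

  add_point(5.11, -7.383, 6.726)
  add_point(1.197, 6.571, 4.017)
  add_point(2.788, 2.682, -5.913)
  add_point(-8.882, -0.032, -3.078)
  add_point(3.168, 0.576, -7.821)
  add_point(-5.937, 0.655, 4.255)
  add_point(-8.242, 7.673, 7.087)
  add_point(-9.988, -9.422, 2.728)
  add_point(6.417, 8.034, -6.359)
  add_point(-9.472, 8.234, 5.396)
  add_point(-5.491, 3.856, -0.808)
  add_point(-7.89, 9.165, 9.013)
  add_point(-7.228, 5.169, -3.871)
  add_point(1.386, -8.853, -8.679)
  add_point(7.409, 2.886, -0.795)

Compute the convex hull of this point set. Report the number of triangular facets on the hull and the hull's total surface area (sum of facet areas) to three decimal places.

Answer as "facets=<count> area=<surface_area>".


Hull vertices (11/15): indices [0, 1, 3, 4, 7, 8, 9, 11, 12, 13, 14].

Area of each hull facet:
  f1: (p0, p11, p7) → 148.0145
  f2: (p0, p13, p7) → 109.8371
  f3: (p0, p13, p14) → 92.0374
  f4: (p1, p0, p14) → 55.7726
  f5: (p1, p0, p11) → 73.2240
  f6: (p9, p11, p7) → 33.6391
  f7: (p3, p13, p7) → 78.9027
  f8: (p3, p12, p13) → 38.5016
  f9: (p3, p9, p7) → 64.2715
  f10: (p3, p9, p12) → 27.5092
  f11: (p8, p13, p14) → 58.5118
  f12: (p8, p1, p14) → 33.1644
  f13: (p8, p1, p11) → 40.4466
  f14: (p8, p9, p11) → 39.1118
  f15: (p8, p9, p12) → 67.2765
  f16: (p4, p12, p13) → 56.2230
  f17: (p4, p8, p13) → 9.4264
  f18: (p4, p8, p12) → 49.6267
Σ area = 1075.497

Euler: V−E+F = 11−27+18 = 2.

facets=18 area=1075.497


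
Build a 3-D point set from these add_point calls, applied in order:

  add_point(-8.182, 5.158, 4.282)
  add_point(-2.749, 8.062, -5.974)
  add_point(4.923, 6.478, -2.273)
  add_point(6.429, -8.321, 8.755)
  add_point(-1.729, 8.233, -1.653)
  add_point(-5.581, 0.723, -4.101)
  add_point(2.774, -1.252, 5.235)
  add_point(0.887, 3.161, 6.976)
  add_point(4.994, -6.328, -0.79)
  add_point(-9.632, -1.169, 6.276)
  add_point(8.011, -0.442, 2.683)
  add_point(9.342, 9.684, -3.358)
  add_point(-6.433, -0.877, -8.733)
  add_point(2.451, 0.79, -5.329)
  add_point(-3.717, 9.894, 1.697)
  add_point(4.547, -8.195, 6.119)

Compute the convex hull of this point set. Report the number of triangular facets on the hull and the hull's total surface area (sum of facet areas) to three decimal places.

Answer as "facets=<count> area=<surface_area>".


Extreme-point indices: [0, 1, 3, 7, 8, 9, 10, 11, 12, 13, 14, 15] — 12 of 16 on the boundary.

Triangle areas on the boundary:
  f1: (p1, p12, p11) → 53.2586
  f2: (p7, p3, p9) → 73.1914
  f3: (p7, p3, p11) → 92.7892
  f4: (p15, p3, p9) → 21.7581
  f5: (p15, p12, p9) → 119.2835
  f6: (p14, p1, p11) → 49.2441
  f7: (p14, p7, p11) → 65.7648
  f8: (p8, p15, p12) → 44.4199
  f9: (p8, p15, p3) → 7.5871
  f10: (p0, p7, p9) → 32.7387
  f11: (p0, p14, p7) → 31.6473
  f12: (p0, p12, p9) → 48.8285
  f13: (p0, p1, p12) → 59.4918
  f14: (p0, p14, p1) → 26.7268
  f15: (p13, p12, p11) → 36.4818
  f16: (p13, p8, p11) → 46.8653
  f17: (p13, p8, p12) → 40.5179
  f18: (p10, p3, p11) → 7.5110
  f19: (p10, p8, p11) → 38.8589
  f20: (p10, p8, p3) → 34.4899
Σ area = 931.455

Euler characteristic 12−30+20 = 2 ✓

facets=20 area=931.455


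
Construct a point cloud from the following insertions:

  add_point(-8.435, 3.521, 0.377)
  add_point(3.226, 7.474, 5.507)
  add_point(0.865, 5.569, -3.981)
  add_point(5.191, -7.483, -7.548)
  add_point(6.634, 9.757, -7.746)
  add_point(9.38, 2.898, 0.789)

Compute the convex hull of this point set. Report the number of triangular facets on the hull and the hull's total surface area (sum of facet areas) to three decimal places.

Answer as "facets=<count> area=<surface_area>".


facets=6 area=542.216

5 of the 6 inputs are extreme points: [0, 1, 3, 4, 5].

Per-facet area ½‖(b−a)×(c−a)‖:
  f1: (p4, p3, p0) → 143.3872
  f2: (p4, p3, p5) → 78.5732
  f3: (p1, p3, p0) → 122.6451
  f4: (p1, p3, p5) → 54.9227
  f5: (p1, p4, p0) → 92.0257
  f6: (p1, p4, p5) → 50.6626
Σ area = 542.216

Check V−E+F: 5 − 9 + 6 = 2.


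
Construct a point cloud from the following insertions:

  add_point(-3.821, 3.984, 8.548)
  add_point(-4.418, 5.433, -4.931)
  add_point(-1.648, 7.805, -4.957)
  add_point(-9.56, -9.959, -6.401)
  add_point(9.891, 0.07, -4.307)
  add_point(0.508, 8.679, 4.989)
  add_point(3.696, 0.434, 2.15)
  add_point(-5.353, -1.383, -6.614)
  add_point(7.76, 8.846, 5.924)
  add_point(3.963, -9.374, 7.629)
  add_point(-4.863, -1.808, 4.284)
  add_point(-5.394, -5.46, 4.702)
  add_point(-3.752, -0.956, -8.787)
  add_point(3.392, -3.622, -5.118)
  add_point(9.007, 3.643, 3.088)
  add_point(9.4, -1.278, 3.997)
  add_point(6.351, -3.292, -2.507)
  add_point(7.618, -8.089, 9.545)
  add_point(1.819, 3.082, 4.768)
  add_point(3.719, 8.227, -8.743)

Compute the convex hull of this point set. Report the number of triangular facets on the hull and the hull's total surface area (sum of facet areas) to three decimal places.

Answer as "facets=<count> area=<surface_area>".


facets=28 area=1155.513

Extreme-point indices: [0, 1, 2, 3, 4, 5, 8, 9, 11, 12, 13, 14, 15, 16, 17, 19] — 16 of 20 on the boundary.

Per-facet area ½‖(b−a)×(c−a)‖:
  f1: (p19, p8, p4) → 73.4874
  f2: (p16, p17, p4) → 29.5288
  f3: (p0, p17, p8) → 100.7990
  f4: (p15, p17, p4) → 25.2759
  f5: (p15, p17, p8) → 37.7056
  f6: (p12, p19, p4) → 64.4269
  f7: (p13, p16, p3) → 18.5121
  f8: (p13, p16, p4) → 9.7106
  f9: (p13, p12, p3) → 46.2351
  f10: (p13, p12, p4) → 24.9121
  f11: (p9, p16, p3) → 104.8334
  f12: (p9, p16, p17) → 26.0220
  f13: (p9, p0, p17) → 33.1300
  f14: (p5, p19, p8) → 51.3373
  f15: (p5, p0, p8) → 22.5104
  f16: (p14, p8, p4) → 14.5640
  f17: (p14, p15, p4) → 19.9604
  f18: (p14, p15, p8) → 9.6299
  f19: (p11, p0, p3) → 46.6606
  f20: (p11, p9, p3) → 61.2897
  f21: (p11, p9, p0) → 54.1817
  f22: (p1, p12, p19) → 35.2322
  f23: (p1, p5, p0) → 42.1852
  f24: (p1, p0, p3) → 110.5570
  f25: (p1, p12, p3) → 34.5933
  f26: (p2, p5, p19) → 31.0570
  f27: (p2, p1, p19) → 8.9610
  f28: (p2, p1, p5) → 18.2142
Σ area = 1155.513

Check V−E+F: 16 − 42 + 28 = 2.


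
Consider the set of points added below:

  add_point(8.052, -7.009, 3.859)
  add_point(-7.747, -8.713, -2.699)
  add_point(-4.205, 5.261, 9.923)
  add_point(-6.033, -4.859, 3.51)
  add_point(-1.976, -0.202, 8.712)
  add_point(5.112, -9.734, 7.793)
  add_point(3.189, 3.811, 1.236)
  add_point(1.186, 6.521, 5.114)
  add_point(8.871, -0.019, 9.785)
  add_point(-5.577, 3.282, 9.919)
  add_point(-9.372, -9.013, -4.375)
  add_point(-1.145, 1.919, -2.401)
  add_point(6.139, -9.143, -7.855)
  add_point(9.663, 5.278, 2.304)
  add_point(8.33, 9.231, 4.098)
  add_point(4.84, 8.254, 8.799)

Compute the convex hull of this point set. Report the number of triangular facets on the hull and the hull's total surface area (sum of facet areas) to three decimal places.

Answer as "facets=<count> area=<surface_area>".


Extreme-point indices: [0, 2, 3, 5, 7, 8, 9, 10, 11, 12, 13, 14, 15] — 13 of 16 on the boundary.

Facet areas (half cross-product norm):
  f1: (p5, p12, p10) → 119.6790
  f2: (p11, p12, p10) → 92.2697
  f3: (p11, p2, p10) → 88.9841
  f4: (p0, p12, p13) → 75.1033
  f5: (p0, p5, p12) → 29.1013
  f6: (p9, p2, p10) → 17.8116
  f7: (p8, p0, p13) → 42.1937
  f8: (p8, p0, p5) → 25.8207
  f9: (p8, p9, p5) → 77.8208
  f10: (p8, p9, p2) → 16.5617
  f11: (p14, p12, p13) → 20.6026
  f12: (p14, p11, p12) → 94.6255
  f13: (p14, p8, p13) → 20.6390
  f14: (p3, p5, p10) → 55.8817
  f15: (p3, p9, p10) → 24.3306
  f16: (p3, p9, p5) → 66.7797
  f17: (p7, p11, p2) → 32.2189
  f18: (p7, p14, p2) → 15.8392
  f19: (p7, p14, p11) → 33.4466
  f20: (p15, p8, p2) → 44.0788
  f21: (p15, p14, p2) → 20.3755
  f22: (p15, p14, p8) → 27.4611
Σ area = 1041.625

Euler: V−E+F = 13−33+22 = 2.

facets=22 area=1041.625


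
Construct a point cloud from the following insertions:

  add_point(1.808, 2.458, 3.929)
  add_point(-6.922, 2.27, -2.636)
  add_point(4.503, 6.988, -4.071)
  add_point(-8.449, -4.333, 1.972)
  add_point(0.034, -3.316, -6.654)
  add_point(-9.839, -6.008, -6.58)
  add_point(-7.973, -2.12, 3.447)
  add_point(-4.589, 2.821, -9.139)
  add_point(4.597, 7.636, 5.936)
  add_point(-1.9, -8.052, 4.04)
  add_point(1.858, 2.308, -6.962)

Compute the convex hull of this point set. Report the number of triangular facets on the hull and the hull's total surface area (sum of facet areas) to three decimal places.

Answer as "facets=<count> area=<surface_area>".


Points on the hull: [1, 2, 3, 4, 5, 6, 7, 8, 9, 10] (10 of 11).

Triangle areas on the boundary:
  f1: (p6, p9, p8) → 67.7994
  f2: (p4, p9, p5) → 58.4222
  f3: (p4, p7, p5) → 38.7038
  f4: (p3, p9, p5) → 32.8916
  f5: (p3, p6, p5) → 8.3672
  f6: (p3, p6, p9) → 10.5000
  f7: (p1, p6, p8) → 57.4681
  f8: (p1, p7, p5) → 32.5715
  f9: (p1, p6, p5) → 35.6199
  f10: (p2, p1, p8) → 62.1860
  f11: (p2, p1, p7) → 38.5661
  f12: (p2, p9, p8) → 84.3696
  f13: (p2, p4, p9) → 66.6627
  f14: (p10, p4, p7) → 19.7794
  f15: (p10, p2, p7) → 18.0013
  f16: (p10, p2, p4) → 9.8812
Σ area = 641.790

Check V−E+F: 10 − 24 + 16 = 2.

facets=16 area=641.790


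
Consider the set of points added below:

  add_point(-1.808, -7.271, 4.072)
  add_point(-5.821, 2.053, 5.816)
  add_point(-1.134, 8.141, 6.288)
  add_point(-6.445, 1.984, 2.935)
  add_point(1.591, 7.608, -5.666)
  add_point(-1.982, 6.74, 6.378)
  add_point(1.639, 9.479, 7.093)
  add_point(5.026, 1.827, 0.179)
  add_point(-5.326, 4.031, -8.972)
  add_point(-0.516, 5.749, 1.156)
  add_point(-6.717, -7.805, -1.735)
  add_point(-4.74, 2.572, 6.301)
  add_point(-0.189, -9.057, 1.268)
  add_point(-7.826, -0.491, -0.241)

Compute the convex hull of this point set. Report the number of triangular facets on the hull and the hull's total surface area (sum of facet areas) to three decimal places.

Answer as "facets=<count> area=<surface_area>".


facets=22 area=631.378

13 of the 14 inputs are extreme points: [0, 1, 2, 3, 4, 5, 6, 7, 8, 10, 11, 12, 13].

Per-facet area ½‖(b−a)×(c−a)‖:
  f1: (p10, p8, p13) → 37.2983
  f2: (p10, p8, p12) → 48.9578
  f3: (p1, p10, p13) → 22.5851
  f4: (p0, p12, p7) → 22.0498
  f5: (p0, p6, p7) → 64.5357
  f6: (p0, p10, p12) → 13.3060
  f7: (p0, p1, p10) → 39.1880
  f8: (p4, p6, p7) → 47.7353
  f9: (p4, p12, p7) → 47.4811
  f10: (p4, p8, p12) → 72.7038
  f11: (p3, p8, p13) → 20.5780
  f12: (p3, p1, p13) → 3.6693
  f13: (p11, p0, p6) → 42.5058
  f14: (p11, p0, p1) → 6.6272
  f15: (p2, p3, p1) → 11.1023
  f16: (p2, p3, p8) → 52.2770
  f17: (p2, p4, p8) → 50.6685
  f18: (p2, p4, p6) → 19.4782
  f19: (p5, p11, p1) → 1.9333
  f20: (p5, p2, p1) → 1.0135
  f21: (p5, p11, p6) → 4.1036
  f22: (p5, p2, p6) → 1.5805
Σ area = 631.378

Euler: V−E+F = 13−33+22 = 2.


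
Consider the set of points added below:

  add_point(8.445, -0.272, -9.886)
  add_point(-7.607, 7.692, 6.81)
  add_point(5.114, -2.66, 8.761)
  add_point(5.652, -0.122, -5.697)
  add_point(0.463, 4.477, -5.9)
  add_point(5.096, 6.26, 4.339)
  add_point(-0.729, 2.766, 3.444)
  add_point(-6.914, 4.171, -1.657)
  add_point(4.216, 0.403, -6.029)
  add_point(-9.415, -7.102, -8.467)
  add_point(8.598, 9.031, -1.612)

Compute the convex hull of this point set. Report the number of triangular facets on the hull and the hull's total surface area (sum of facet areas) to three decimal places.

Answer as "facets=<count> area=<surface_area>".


8 of the 11 inputs are extreme points: [0, 1, 2, 4, 5, 7, 9, 10].

Area of each hull facet:
  f1: (p2, p0, p9) → 175.7493
  f2: (p2, p0, p10) → 98.9964
  f3: (p1, p2, p9) → 168.9630
  f4: (p4, p0, p9) → 77.7032
  f5: (p4, p0, p10) → 50.1746
  f6: (p5, p2, p10) → 26.8752
  f7: (p5, p1, p10) → 39.7954
  f8: (p5, p1, p2) → 64.8053
  f9: (p7, p1, p10) → 74.6677
  f10: (p7, p4, p10) → 37.9773
  f11: (p7, p1, p9) → 38.9062
  f12: (p7, p4, p9) → 56.9719
Σ area = 911.585

Check V−E+F: 8 − 18 + 12 = 2.

facets=12 area=911.585
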